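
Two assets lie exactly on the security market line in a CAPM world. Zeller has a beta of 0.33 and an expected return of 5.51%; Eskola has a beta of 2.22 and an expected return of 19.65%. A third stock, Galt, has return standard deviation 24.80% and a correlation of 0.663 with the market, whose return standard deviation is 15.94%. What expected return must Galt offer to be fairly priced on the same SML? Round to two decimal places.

10.76%

MRP = (19.65% − 5.51%) / (2.22 − 0.33) = 7.4815%
R_f = 5.51% − 0.33 × 7.4815% = 3.0411%
β_Galt = ρ·σ_i/σ_m = 0.663 × 24.80 / 15.94 = 1.0315
E(R_Galt) = R_f + β × MRP = 3.0411% + 1.0315 × 7.4815% = 10.76%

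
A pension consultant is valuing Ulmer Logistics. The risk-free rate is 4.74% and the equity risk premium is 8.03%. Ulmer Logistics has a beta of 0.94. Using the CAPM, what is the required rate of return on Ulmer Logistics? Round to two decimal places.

E(R) = R_f + β × MRP = 4.74% + 0.94 × 8.03% = 12.29%

12.29%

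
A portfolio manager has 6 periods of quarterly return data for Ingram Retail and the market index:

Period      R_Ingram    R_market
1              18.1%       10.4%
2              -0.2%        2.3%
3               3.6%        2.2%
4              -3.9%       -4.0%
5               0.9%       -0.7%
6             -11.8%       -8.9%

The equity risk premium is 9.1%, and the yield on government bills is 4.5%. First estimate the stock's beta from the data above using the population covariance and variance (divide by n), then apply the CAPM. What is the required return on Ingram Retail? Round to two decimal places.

Mean R_i = (18.1 − 0.2 + 3.6 − 3.9 + 0.9 − 11.8) / 6 = 1.1167%
Mean R_m = (10.4 + 2.3 + 2.2 − 4.0 − 0.7 − 8.9) / 6 = 0.2167%
Σ(R_i − R̄_i)(R_m − R̄_m) = 314.2383  ⇒  Cov = 314.2383 / 6 = 52.3731
Σ(R_m − R̄_m)² = 213.7083  ⇒  Var(R_m) = 213.7083 / 6 = 35.6181
β = Cov / Var(R_m) = 52.3731 / 35.6181 = 1.4704
E(R) = R_f + β × MRP = 4.5% + 1.4704 × 9.1% = 17.88%

17.88%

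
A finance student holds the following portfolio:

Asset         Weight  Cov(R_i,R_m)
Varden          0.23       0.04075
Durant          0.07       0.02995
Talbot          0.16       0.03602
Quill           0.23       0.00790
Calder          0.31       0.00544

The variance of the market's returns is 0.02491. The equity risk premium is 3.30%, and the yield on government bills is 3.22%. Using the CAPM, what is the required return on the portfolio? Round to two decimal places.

5.97%

β_Varden = 0.04075 / 0.02491 = 1.6359
β_Durant = 0.02995 / 0.02491 = 1.2023
β_Talbot = 0.03602 / 0.02491 = 1.4460
β_Quill = 0.00790 / 0.02491 = 0.3171
β_Calder = 0.00544 / 0.02491 = 0.2184
β_P = Σ w_i β_i = 0.23×1.6359 + 0.07×1.2023 + 0.16×1.4460 + 0.23×0.3171 + 0.31×0.2184 = 0.8324
E(R_P) = R_f + β_P × MRP = 3.22% + 0.8324 × 3.30% = 5.97%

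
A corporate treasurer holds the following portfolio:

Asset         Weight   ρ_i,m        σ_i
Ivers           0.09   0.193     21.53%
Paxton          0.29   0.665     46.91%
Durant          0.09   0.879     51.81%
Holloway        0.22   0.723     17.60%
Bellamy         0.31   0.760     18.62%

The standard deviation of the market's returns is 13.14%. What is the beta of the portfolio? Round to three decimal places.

1.576

β_Ivers = 0.193 × 21.53% / 13.14% = 0.3162
β_Paxton = 0.665 × 46.91% / 13.14% = 2.3741
β_Durant = 0.879 × 51.81% / 13.14% = 3.4658
β_Holloway = 0.723 × 17.60% / 13.14% = 0.9684
β_Bellamy = 0.760 × 18.62% / 13.14% = 1.0770
β_P = Σ w_i β_i = 0.09×0.3162 + 0.29×2.3741 + 0.09×3.4658 + 0.22×0.9684 + 0.31×1.0770 = 1.5758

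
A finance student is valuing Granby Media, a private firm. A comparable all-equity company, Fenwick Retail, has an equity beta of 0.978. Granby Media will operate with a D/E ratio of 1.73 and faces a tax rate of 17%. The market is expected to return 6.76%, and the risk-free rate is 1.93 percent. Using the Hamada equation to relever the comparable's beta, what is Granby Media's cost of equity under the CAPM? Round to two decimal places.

13.44%

β_L = β_U × [1 + (1 − t)(D/E)] = 0.978 × [1 + (1 − 0.17) × 1.73]
    = 0.978 × [1 + 0.83 × 1.73] = 0.978 × 2.4359 = 2.3823
MRP = 6.76% − 1.93% = 4.83%
E(R) = R_f + β_L × MRP = 1.93% + 2.3823 × 4.83% = 13.44%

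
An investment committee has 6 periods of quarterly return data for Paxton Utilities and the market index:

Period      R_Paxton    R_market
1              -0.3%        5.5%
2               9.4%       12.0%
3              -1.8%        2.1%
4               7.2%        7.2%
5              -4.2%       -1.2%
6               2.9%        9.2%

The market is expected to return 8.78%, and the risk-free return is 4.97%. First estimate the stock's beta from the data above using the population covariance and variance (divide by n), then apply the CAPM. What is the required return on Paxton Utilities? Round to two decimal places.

Mean R_i = (-0.3 + 9.4 − 1.8 + 7.2 − 4.2 + 2.9) / 6 = 2.2000%
Mean R_m = (5.5 + 12.0 + 2.1 + 7.2 − 1.2 + 9.2) / 6 = 5.8000%
Σ(R_i − R̄_i)(R_m − R̄_m) = 114.3700  ⇒  Cov = 114.3700 / 6 = 19.0617
Σ(R_m − R̄_m)² = 114.7400  ⇒  Var(R_m) = 114.7400 / 6 = 19.1233
β = Cov / Var(R_m) = 19.0617 / 19.1233 = 0.9968
MRP = 8.78% − 4.97% = 3.81%
E(R) = R_f + β × MRP = 4.97% + 0.9968 × 3.81% = 8.77%

8.77%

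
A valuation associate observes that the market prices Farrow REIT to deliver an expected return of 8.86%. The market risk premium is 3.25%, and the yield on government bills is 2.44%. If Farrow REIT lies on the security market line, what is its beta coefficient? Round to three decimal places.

β = (E(R) − R_f) / MRP = (8.86% − 2.44%) / 3.25% = 6.42% / 3.25% = 1.975

1.975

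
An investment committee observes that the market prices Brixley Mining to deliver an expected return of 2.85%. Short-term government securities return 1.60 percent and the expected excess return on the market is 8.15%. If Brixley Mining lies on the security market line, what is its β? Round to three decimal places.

β = (E(R) − R_f) / MRP = (2.85% − 1.60%) / 8.15% = 1.25% / 8.15% = 0.153

0.153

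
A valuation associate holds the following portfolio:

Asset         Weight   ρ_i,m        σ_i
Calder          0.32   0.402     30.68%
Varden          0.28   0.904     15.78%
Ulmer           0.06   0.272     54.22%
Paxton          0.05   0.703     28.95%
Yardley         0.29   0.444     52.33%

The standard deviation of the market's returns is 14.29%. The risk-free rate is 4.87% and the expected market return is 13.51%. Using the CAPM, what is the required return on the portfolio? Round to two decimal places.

14.90%

β_Calder = 0.402 × 30.68% / 14.29% = 0.8631
β_Varden = 0.904 × 15.78% / 14.29% = 0.9983
β_Ulmer = 0.272 × 54.22% / 14.29% = 1.0320
β_Paxton = 0.703 × 28.95% / 14.29% = 1.4242
β_Yardley = 0.444 × 52.33% / 14.29% = 1.6259
β_P = Σ w_i β_i = 0.32×0.8631 + 0.28×0.9983 + 0.06×1.0320 + 0.05×1.4242 + 0.29×1.6259 = 1.1604
MRP = 13.51% − 4.87% = 8.64%
E(R_P) = R_f + β_P × MRP = 4.87% + 1.1604 × 8.64% = 14.90%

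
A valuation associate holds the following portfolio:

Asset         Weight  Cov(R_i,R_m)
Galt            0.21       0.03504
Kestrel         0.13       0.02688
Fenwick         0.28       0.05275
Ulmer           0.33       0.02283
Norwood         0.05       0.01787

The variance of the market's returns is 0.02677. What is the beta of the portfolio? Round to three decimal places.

β_Galt = 0.03504 / 0.02677 = 1.3089
β_Kestrel = 0.02688 / 0.02677 = 1.0041
β_Fenwick = 0.05275 / 0.02677 = 1.9705
β_Ulmer = 0.02283 / 0.02677 = 0.8528
β_Norwood = 0.01787 / 0.02677 = 0.6675
β_P = Σ w_i β_i = 0.21×1.3089 + 0.13×1.0041 + 0.28×1.9705 + 0.33×0.8528 + 0.05×0.6675 = 1.2719

1.272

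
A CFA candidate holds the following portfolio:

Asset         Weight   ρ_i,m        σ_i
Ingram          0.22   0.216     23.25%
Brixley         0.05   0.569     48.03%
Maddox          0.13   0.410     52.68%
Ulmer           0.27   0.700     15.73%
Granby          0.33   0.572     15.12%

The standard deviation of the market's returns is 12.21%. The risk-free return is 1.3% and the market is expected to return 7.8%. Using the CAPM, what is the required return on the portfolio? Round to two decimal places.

β_Ingram = 0.216 × 23.25% / 12.21% = 0.4113
β_Brixley = 0.569 × 48.03% / 12.21% = 2.2383
β_Maddox = 0.410 × 52.68% / 12.21% = 1.7689
β_Ulmer = 0.700 × 15.73% / 12.21% = 0.9018
β_Granby = 0.572 × 15.12% / 12.21% = 0.7083
β_P = Σ w_i β_i = 0.22×0.4113 + 0.05×2.2383 + 0.13×1.7689 + 0.27×0.9018 + 0.33×0.7083 = 0.9096
MRP = 7.8% − 1.3% = 6.50%
E(R_P) = R_f + β_P × MRP = 1.3% + 0.9096 × 6.5% = 7.21%

7.21%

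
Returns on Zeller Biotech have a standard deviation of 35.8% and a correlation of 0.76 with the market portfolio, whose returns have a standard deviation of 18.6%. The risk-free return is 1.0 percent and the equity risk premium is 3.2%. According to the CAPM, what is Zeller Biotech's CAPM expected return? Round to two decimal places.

β = ρ × σ_i / σ_m = 0.76 × 35.8% / 18.6% = 1.4628
E(R) = 1.0% + 1.4628 × 3.2% = 5.68%

5.68%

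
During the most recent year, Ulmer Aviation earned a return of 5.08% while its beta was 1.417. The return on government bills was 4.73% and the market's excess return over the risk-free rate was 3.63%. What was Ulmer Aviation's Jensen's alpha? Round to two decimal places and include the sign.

-4.79%

CAPM benchmark = R_f + β(R_m − R_f) = 4.73% + 1.417 × 3.63% = 9.87371%
α = actual − benchmark = 5.08% − 9.87371% = -4.79%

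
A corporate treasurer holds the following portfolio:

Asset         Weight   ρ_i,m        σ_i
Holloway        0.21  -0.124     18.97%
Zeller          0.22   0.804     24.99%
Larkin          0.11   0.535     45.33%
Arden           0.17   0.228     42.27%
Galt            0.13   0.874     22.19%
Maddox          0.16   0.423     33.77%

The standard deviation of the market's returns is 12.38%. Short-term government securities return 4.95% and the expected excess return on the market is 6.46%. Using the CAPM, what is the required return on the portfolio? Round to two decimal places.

β_Holloway = -0.124 × 18.97% / 12.38% = -0.1900
β_Zeller = 0.804 × 24.99% / 12.38% = 1.6229
β_Larkin = 0.535 × 45.33% / 12.38% = 1.9589
β_Arden = 0.228 × 42.27% / 12.38% = 0.7785
β_Galt = 0.874 × 22.19% / 12.38% = 1.5666
β_Maddox = 0.423 × 33.77% / 12.38% = 1.1539
β_P = Σ w_i β_i = 0.21×-0.1900 + 0.22×1.6229 + 0.11×1.9589 + 0.17×0.7785 + 0.13×1.5666 + 0.16×1.1539 = 1.0532
E(R_P) = R_f + β_P × MRP = 4.95% + 1.0532 × 6.46% = 11.75%

11.75%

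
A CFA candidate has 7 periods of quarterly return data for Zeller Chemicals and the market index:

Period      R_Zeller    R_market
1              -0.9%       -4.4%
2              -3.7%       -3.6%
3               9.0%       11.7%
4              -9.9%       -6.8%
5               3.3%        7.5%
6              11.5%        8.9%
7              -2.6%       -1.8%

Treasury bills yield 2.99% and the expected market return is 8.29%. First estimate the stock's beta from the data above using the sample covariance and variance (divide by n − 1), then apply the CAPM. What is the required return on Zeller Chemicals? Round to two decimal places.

Mean R_i = (-0.9 − 3.7 + 9.0 − 9.9 + 3.3 + 11.5 − 2.6) / 7 = 0.9571%
Mean R_m = (-4.4 − 3.6 + 11.7 − 6.8 + 7.5 + 8.9 − 1.8) / 7 = 1.6429%
Σ(R_i − R̄_i)(R_m − R̄_m) = 310.6729  ⇒  Cov = 310.6729 / 6 = 51.7788
Σ(R_m − R̄_m)² = 335.2571  ⇒  Var(R_m) = 335.2571 / 6 = 55.8762
β = Cov / Var(R_m) = 51.7788 / 55.8762 = 0.9267
MRP = 8.29% − 2.99% = 5.30%
E(R) = R_f + β × MRP = 2.99% + 0.9267 × 5.30% = 7.90%

7.90%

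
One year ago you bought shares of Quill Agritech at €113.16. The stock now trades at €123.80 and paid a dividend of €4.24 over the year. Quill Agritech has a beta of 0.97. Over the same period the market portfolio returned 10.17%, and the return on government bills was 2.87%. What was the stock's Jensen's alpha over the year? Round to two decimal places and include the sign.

+3.20%

Realised HPR = (P1 + D1 − P0) / P0 = (123.80 + 4.24 − 113.16) / 113.16 = 14.88 / 113.16 = 13.1495%
MRP = 10.17% − 2.87% = 7.30%
CAPM required = R_f + β·MRP = 2.87% + 0.97 × 7.30% = 9.9510%
α = realised − required = 13.1495% − 9.9510% = +3.20%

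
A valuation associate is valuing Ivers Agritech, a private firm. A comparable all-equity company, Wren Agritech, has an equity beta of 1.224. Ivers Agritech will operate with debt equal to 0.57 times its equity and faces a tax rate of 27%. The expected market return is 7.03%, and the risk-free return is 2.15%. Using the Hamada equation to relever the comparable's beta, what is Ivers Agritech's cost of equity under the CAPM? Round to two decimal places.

β_L = β_U × [1 + (1 − t)(D/E)] = 1.224 × [1 + (1 − 0.27) × 0.57]
    = 1.224 × [1 + 0.73 × 0.57] = 1.224 × 1.4161 = 1.7333
MRP = 7.03% − 2.15% = 4.88%
E(R) = R_f + β_L × MRP = 2.15% + 1.7333 × 4.88% = 10.61%

10.61%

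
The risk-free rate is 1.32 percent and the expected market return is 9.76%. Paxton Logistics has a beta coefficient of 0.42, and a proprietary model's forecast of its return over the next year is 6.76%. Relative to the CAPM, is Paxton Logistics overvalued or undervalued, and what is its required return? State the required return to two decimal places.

MRP = 9.76% − 1.32% = 8.44%
Required return = R_f + β·MRP = 1.32% + 0.42 × 8.44% = 4.86%
Forecast 6.76% > required 4.86% → the stock plots above the SML → undervalued.

Undervalued; required return 4.86%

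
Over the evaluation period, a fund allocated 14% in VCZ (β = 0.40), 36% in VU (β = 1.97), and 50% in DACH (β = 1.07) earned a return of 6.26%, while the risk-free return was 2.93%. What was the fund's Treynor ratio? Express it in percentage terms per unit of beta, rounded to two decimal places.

2.56%

β_P = 0.14×0.40 + 0.36×1.97 + 0.50×1.07 = 1.3002
Treynor = (R_P − R_f) / β_P = (6.26% − 2.93%) / 1.3002 = 3.33% / 1.3002 = 2.56%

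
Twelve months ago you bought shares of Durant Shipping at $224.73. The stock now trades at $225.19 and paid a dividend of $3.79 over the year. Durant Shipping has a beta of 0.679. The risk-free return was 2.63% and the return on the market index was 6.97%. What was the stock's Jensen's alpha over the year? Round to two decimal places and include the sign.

Realised HPR = (P1 + D1 − P0) / P0 = (225.19 + 3.79 − 224.73) / 224.73 = 4.25 / 224.73 = 1.8912%
MRP = 6.97% − 2.63% = 4.34%
CAPM required = R_f + β·MRP = 2.63% + 0.679 × 4.34% = 5.57686%
α = realised − required = 1.8912% − 5.57686% = -3.69%

-3.69%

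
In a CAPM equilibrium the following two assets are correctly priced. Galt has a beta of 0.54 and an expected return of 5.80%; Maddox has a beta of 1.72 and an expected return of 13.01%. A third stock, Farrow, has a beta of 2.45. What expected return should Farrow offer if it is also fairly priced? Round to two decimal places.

17.47%

MRP (SML slope) = (13.01% − 5.80%) / (1.72 − 0.54) = 7.21% / 1.18 = 6.1102%
R_f (intercept) = 5.80% − 0.54 × 6.1102% = 2.5005%
E(R_Farrow) = R_f + β × MRP = 2.5005% + 2.45 × 6.1102% = 17.47%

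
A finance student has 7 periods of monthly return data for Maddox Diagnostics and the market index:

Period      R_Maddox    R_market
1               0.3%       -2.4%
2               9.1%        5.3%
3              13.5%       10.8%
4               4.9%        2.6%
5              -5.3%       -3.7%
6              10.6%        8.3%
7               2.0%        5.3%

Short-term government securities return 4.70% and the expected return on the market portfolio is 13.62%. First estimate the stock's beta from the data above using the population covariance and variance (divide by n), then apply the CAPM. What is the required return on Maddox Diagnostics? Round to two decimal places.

Mean R_i = (0.3 + 9.1 + 13.5 + 4.9 − 5.3 + 10.6 + 2.0) / 7 = 5.0143%
Mean R_m = (-2.4 + 5.3 + 10.8 + 2.6 − 3.7 + 8.3 + 5.3) / 7 = 3.7429%
Σ(R_i − R̄_i)(R_m − R̄_m) = 192.8657  ⇒  Cov = 192.8657 / 7 = 27.5522
Σ(R_m − R̄_m)² = 169.8571  ⇒  Var(R_m) = 169.8571 / 7 = 24.2653
β = Cov / Var(R_m) = 27.5522 / 24.2653 = 1.1355
MRP = 13.62% − 4.70% = 8.92%
E(R) = R_f + β × MRP = 4.70% + 1.1355 × 8.92% = 14.83%

14.83%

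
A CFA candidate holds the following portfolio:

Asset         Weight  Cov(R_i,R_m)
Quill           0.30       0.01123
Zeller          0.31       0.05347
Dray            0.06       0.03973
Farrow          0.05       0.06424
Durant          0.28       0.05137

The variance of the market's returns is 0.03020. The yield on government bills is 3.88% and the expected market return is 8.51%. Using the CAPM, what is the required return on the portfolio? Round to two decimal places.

10.00%

β_Quill = 0.01123 / 0.03020 = 0.3719
β_Zeller = 0.05347 / 0.03020 = 1.7705
β_Dray = 0.03973 / 0.03020 = 1.3156
β_Farrow = 0.06424 / 0.03020 = 2.1272
β_Durant = 0.05137 / 0.03020 = 1.7010
β_P = Σ w_i β_i = 0.30×0.3719 + 0.31×1.7705 + 0.06×1.3156 + 0.05×2.1272 + 0.28×1.7010 = 1.3220
MRP = 8.51% − 3.88% = 4.63%
E(R_P) = R_f + β_P × MRP = 3.88% + 1.3220 × 4.63% = 10.00%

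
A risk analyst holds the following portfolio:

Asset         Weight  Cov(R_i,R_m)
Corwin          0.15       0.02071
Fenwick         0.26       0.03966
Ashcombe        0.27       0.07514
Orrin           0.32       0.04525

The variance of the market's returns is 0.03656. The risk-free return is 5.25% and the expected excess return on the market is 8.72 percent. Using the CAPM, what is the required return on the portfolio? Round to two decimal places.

β_Corwin = 0.02071 / 0.03656 = 0.5665
β_Fenwick = 0.03966 / 0.03656 = 1.0848
β_Ashcombe = 0.07514 / 0.03656 = 2.0553
β_Orrin = 0.04525 / 0.03656 = 1.2377
β_P = Σ w_i β_i = 0.15×0.5665 + 0.26×1.0848 + 0.27×2.0553 + 0.32×1.2377 = 1.3180
E(R_P) = R_f + β_P × MRP = 5.25% + 1.3180 × 8.72% = 16.74%

16.74%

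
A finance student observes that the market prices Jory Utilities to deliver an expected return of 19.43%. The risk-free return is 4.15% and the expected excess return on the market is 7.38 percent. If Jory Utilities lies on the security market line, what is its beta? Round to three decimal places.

2.070

β = (E(R) − R_f) / MRP = (19.43% − 4.15%) / 7.38% = 15.28% / 7.38% = 2.070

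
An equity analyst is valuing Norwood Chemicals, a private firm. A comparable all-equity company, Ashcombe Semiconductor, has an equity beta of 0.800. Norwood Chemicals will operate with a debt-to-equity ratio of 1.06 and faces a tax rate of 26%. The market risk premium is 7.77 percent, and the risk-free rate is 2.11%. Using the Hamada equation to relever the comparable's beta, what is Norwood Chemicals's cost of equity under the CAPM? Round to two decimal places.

13.20%

β_L = β_U × [1 + (1 − t)(D/E)] = 0.800 × [1 + (1 − 0.26) × 1.06]
    = 0.800 × [1 + 0.74 × 1.06] = 0.800 × 1.7844 = 1.4275
E(R) = R_f + β_L × MRP = 2.11% + 1.4275 × 7.77% = 13.20%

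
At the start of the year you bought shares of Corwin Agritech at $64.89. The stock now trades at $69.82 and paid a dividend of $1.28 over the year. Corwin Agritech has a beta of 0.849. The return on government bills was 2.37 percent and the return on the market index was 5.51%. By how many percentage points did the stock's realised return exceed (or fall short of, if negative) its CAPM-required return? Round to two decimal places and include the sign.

+4.53%

Realised HPR = (P1 + D1 − P0) / P0 = (69.82 + 1.28 − 64.89) / 64.89 = 6.21 / 64.89 = 9.5700%
MRP = 5.51% − 2.37% = 3.14%
CAPM required = R_f + β·MRP = 2.37% + 0.849 × 3.14% = 5.03586%
α = realised − required = 9.5700% − 5.03586% = +4.53%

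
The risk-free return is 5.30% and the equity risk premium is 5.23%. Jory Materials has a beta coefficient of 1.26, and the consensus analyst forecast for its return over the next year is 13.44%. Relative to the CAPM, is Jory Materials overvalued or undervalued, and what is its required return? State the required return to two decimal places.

Required return = R_f + β·MRP = 5.30% + 1.26 × 5.23% = 11.89%
Forecast 13.44% > required 11.89% → the stock plots above the SML → undervalued.

Undervalued; required return 11.89%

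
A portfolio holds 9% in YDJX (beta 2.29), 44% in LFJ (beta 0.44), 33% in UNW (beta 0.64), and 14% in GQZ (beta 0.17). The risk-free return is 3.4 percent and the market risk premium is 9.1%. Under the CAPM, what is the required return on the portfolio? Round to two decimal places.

β_P = Σ w_i β_i = 0.09×2.29 + 0.44×0.44 + 0.33×0.64 + 0.14×0.17 = 0.6347
E(R_P) = R_f + β_P × MRP = 3.4% + 0.6347 × 9.1% = 9.18%

9.18%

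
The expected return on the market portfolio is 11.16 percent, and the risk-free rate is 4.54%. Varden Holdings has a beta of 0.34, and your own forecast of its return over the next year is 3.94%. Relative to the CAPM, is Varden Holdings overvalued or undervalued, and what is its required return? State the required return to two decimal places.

MRP = 11.16% − 4.54% = 6.62%
Required return = R_f + β·MRP = 4.54% + 0.34 × 6.62% = 6.79%
Forecast 3.94% < required 6.79% → the stock plots below the SML → overvalued.

Overvalued; required return 6.79%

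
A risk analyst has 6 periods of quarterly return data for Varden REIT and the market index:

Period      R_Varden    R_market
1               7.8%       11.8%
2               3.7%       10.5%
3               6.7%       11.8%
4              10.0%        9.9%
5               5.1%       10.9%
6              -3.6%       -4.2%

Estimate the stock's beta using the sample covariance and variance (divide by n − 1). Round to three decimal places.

Mean R_i = (7.8 + 3.7 + 6.7 + 10.0 + 5.1 − 3.6) / 6 = 4.9500%
Mean R_m = (11.8 + 10.5 + 11.8 + 9.9 + 10.9 − 4.2) / 6 = 8.4500%
Σ(R_i − R̄_i)(R_m − R̄_m) = 128.6950  ⇒  Cov = 128.6950 / 5 = 25.7390
Σ(R_m − R̄_m)² = 194.7750  ⇒  Var(R_m) = 194.7750 / 5 = 38.9550
β = Cov / Var(R_m) = 25.7390 / 38.9550 = 0.6607

0.661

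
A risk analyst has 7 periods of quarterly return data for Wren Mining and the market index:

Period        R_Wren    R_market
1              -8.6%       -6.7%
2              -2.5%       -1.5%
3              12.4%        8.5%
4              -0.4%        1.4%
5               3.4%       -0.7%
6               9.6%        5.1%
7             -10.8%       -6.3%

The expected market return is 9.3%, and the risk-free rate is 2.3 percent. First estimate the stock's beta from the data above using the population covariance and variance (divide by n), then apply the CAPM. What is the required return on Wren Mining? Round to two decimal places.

Mean R_i = (-8.6 − 2.5 + 12.4 − 0.4 + 3.4 + 9.6 − 10.8) / 7 = 0.4429%
Mean R_m = (-6.7 − 1.5 + 8.5 + 1.4 − 0.7 + 5.1 − 6.3) / 7 = -0.0286%
Σ(R_i − R̄_i)(R_m − R̄_m) = 280.9186  ⇒  Cov = 280.9186 / 7 = 40.1312
Σ(R_m − R̄_m)² = 187.5343  ⇒  Var(R_m) = 187.5343 / 7 = 26.7906
β = Cov / Var(R_m) = 40.1312 / 26.7906 = 1.4980
MRP = 9.3% − 2.3% = 7.00%
E(R) = R_f + β × MRP = 2.3% + 1.4980 × 7.0% = 12.79%

12.79%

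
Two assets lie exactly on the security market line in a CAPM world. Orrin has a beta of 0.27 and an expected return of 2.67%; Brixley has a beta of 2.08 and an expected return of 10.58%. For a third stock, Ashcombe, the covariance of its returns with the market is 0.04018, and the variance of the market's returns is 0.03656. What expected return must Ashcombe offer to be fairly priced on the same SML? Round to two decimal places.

6.29%

MRP = (10.58% − 2.67%) / (2.08 − 0.27) = 4.3702%
R_f = 2.67% − 0.27 × 4.3702% = 1.4900%
β_Ashcombe = Cov / Var(R_m) = 0.04018 / 0.03656 = 1.0990
E(R_Ashcombe) = R_f + β × MRP = 1.4900% + 1.0990 × 4.3702% = 6.29%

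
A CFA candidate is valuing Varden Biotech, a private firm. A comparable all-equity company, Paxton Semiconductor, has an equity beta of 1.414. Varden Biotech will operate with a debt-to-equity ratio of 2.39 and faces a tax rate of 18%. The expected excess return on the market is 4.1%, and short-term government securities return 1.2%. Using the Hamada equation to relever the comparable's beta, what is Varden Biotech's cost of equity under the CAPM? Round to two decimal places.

β_L = β_U × [1 + (1 − t)(D/E)] = 1.414 × [1 + (1 − 0.18) × 2.39]
    = 1.414 × [1 + 0.82 × 2.39] = 1.414 × 2.9598 = 4.1852
E(R) = R_f + β_L × MRP = 1.2% + 4.1852 × 4.1% = 18.36%

18.36%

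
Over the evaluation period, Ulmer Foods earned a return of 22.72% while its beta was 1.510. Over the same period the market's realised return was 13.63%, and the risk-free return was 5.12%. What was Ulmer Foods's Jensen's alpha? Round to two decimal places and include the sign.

Market excess return = 13.63% − 5.12% = 8.51%
CAPM benchmark = R_f + β(R_m − R_f) = 5.12% + 1.510 × 8.51% = 17.97010%
α = actual − benchmark = 22.72% − 17.97010% = +4.75%

+4.75%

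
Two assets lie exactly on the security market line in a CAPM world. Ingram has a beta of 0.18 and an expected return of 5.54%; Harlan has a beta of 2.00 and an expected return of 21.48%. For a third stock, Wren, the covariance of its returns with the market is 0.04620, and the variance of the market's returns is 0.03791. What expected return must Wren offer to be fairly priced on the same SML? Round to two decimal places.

14.64%

MRP = (21.48% − 5.54%) / (2.00 − 0.18) = 8.7582%
R_f = 5.54% − 0.18 × 8.7582% = 3.9635%
β_Wren = Cov / Var(R_m) = 0.04620 / 0.03791 = 1.2187
E(R_Wren) = R_f + β × MRP = 3.9635% + 1.2187 × 8.7582% = 14.64%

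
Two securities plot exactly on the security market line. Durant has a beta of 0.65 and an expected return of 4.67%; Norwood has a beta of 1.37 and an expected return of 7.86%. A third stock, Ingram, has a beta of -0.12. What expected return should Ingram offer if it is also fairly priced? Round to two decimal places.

MRP (SML slope) = (7.86% − 4.67%) / (1.37 − 0.65) = 3.19% / 0.72 = 4.4306%
R_f (intercept) = 4.67% − 0.65 × 4.4306% = 1.7901%
E(R_Ingram) = R_f + β × MRP = 1.7901% + -0.12 × 4.4306% = 1.26%

1.26%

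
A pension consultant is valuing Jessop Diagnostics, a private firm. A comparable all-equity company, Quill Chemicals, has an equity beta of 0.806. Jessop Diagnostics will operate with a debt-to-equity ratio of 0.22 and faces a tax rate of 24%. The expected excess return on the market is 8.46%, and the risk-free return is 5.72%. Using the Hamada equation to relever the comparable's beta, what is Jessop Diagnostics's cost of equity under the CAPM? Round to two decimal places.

β_L = β_U × [1 + (1 − t)(D/E)] = 0.806 × [1 + (1 − 0.24) × 0.22]
    = 0.806 × [1 + 0.76 × 0.22] = 0.806 × 1.1672 = 0.9408
E(R) = R_f + β_L × MRP = 5.72% + 0.9408 × 8.46% = 13.68%

13.68%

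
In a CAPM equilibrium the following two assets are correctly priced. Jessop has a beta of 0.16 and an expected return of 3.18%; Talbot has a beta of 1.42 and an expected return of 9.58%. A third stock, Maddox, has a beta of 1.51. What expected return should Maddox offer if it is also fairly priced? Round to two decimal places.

MRP (SML slope) = (9.58% − 3.18%) / (1.42 − 0.16) = 6.40% / 1.26 = 5.0794%
R_f (intercept) = 3.18% − 0.16 × 5.0794% = 2.3673%
E(R_Maddox) = R_f + β × MRP = 2.3673% + 1.51 × 5.0794% = 10.04%

10.04%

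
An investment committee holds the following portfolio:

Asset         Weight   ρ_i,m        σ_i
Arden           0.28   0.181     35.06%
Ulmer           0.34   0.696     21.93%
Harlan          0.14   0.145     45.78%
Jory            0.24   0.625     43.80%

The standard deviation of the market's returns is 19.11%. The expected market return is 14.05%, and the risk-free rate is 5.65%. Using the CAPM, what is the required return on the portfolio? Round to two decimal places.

β_Arden = 0.181 × 35.06% / 19.11% = 0.3321
β_Ulmer = 0.696 × 21.93% / 19.11% = 0.7987
β_Harlan = 0.145 × 45.78% / 19.11% = 0.3474
β_Jory = 0.625 × 43.80% / 19.11% = 1.4325
β_P = Σ w_i β_i = 0.28×0.3321 + 0.34×0.7987 + 0.14×0.3474 + 0.24×1.4325 = 0.7570
MRP = 14.05% − 5.65% = 8.40%
E(R_P) = R_f + β_P × MRP = 5.65% + 0.7570 × 8.40% = 12.01%

12.01%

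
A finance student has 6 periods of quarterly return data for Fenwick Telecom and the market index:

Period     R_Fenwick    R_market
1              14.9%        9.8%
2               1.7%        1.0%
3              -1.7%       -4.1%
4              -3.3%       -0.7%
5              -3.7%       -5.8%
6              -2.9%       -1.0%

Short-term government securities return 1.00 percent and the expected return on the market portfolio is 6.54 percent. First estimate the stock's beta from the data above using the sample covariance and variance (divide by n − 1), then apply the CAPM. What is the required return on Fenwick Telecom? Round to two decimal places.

7.77%

Mean R_i = (14.9 + 1.7 − 1.7 − 3.3 − 3.7 − 2.9) / 6 = 0.8333%
Mean R_m = (9.8 + 1.0 − 4.1 − 0.7 − 5.8 − 1.0) / 6 = -0.1333%
Σ(R_i − R̄_i)(R_m − R̄_m) = 182.0267  ⇒  Cov = 182.0267 / 5 = 36.4053
Σ(R_m − R̄_m)² = 148.8733  ⇒  Var(R_m) = 148.8733 / 5 = 29.7747
β = Cov / Var(R_m) = 36.4053 / 29.7747 = 1.2227
MRP = 6.54% − 1.00% = 5.54%
E(R) = R_f + β × MRP = 1.00% + 1.2227 × 5.54% = 7.77%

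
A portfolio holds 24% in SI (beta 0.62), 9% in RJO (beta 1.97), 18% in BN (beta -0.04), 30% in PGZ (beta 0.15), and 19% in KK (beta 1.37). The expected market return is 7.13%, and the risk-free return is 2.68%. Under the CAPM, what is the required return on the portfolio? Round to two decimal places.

β_P = Σ w_i β_i = 0.24×0.62 + 0.09×1.97 + 0.18×-0.04 + 0.30×0.15 + 0.19×1.37 = 0.6242
MRP = 7.13% − 2.68% = 4.45%
E(R_P) = R_f + β_P × MRP = 2.68% + 0.6242 × 4.45% = 5.46%

5.46%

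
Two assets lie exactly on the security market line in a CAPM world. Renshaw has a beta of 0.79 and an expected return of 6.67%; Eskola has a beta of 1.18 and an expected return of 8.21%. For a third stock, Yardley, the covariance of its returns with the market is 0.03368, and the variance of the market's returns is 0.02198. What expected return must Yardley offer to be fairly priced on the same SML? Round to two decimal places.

9.60%

MRP = (8.21% − 6.67%) / (1.18 − 0.79) = 3.9487%
R_f = 6.67% − 0.79 × 3.9487% = 3.5505%
β_Yardley = Cov / Var(R_m) = 0.03368 / 0.02198 = 1.5323
E(R_Yardley) = R_f + β × MRP = 3.5505% + 1.5323 × 3.9487% = 9.60%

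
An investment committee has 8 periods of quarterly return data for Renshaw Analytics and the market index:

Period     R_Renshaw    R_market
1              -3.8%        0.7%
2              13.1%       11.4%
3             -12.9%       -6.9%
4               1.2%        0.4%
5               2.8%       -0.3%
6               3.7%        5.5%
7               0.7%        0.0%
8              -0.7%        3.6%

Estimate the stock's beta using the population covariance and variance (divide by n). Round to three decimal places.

1.257

Mean R_i = (-3.8 + 13.1 − 12.9 + 1.2 + 2.8 + 3.7 + 0.7 − 0.7) / 8 = 0.5125%
Mean R_m = (0.7 + 11.4 − 6.9 + 0.4 − 0.3 + 5.5 + 0.0 + 3.6) / 8 = 1.8000%
Σ(R_i − R̄_i)(R_m − R̄_m) = 245.7800  ⇒  Cov = 245.7800 / 8 = 30.7225
Σ(R_m − R̄_m)² = 195.6000  ⇒  Var(R_m) = 195.6000 / 8 = 24.4500
β = Cov / Var(R_m) = 30.7225 / 24.4500 = 1.2565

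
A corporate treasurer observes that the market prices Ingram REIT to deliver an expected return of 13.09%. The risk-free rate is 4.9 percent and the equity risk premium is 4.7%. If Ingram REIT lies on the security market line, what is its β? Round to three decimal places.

1.743

β = (E(R) − R_f) / MRP = (13.09% − 4.9%) / 4.7% = 8.19% / 4.7% = 1.743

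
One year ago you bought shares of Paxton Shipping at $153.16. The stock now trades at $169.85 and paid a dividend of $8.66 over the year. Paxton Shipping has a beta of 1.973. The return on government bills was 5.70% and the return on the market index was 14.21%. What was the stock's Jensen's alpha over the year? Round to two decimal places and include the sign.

Realised HPR = (P1 + D1 − P0) / P0 = (169.85 + 8.66 − 153.16) / 153.16 = 25.35 / 153.16 = 16.5513%
MRP = 14.21% − 5.70% = 8.51%
CAPM required = R_f + β·MRP = 5.70% + 1.973 × 8.51% = 22.49023%
α = realised − required = 16.5513% − 22.49023% = -5.94%

-5.94%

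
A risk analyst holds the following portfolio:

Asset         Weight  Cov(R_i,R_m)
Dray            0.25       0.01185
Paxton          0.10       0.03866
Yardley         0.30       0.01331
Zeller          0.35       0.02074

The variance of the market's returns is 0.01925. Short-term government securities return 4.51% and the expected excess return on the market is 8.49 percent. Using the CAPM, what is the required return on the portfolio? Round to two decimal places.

β_Dray = 0.01185 / 0.01925 = 0.6156
β_Paxton = 0.03866 / 0.01925 = 2.0083
β_Yardley = 0.01331 / 0.01925 = 0.6914
β_Zeller = 0.02074 / 0.01925 = 1.0774
β_P = Σ w_i β_i = 0.25×0.6156 + 0.10×2.0083 + 0.30×0.6914 + 0.35×1.0774 = 0.9392
E(R_P) = R_f + β_P × MRP = 4.51% + 0.9392 × 8.49% = 12.48%

12.48%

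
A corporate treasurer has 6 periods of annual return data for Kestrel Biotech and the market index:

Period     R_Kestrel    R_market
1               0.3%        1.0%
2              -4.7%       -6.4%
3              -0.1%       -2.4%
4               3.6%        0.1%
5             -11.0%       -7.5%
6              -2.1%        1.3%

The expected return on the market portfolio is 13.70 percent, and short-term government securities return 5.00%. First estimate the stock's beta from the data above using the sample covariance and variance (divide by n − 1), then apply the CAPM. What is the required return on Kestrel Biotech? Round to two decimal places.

Mean R_i = (0.3 − 4.7 − 0.1 + 3.6 − 11.0 − 2.1) / 6 = -2.3333%
Mean R_m = (1.0 − 6.4 − 2.4 + 0.1 − 7.5 + 1.3) / 6 = -2.3167%
Σ(R_i − R̄_i)(R_m − R̄_m) = 78.3167  ⇒  Cov = 78.3167 / 5 = 15.6633
Σ(R_m − R̄_m)² = 73.4683  ⇒  Var(R_m) = 73.4683 / 5 = 14.6937
β = Cov / Var(R_m) = 15.6633 / 14.6937 = 1.0660
MRP = 13.70% − 5.00% = 8.70%
E(R) = R_f + β × MRP = 5.00% + 1.0660 × 8.70% = 14.27%

14.27%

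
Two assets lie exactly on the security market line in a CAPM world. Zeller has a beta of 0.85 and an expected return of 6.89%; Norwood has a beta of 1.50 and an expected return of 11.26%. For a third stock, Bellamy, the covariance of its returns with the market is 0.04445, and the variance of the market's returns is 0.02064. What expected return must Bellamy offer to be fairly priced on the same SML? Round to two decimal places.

15.65%

MRP = (11.26% − 6.89%) / (1.50 − 0.85) = 6.7231%
R_f = 6.89% − 0.85 × 6.7231% = 1.1754%
β_Bellamy = Cov / Var(R_m) = 0.04445 / 0.02064 = 2.1536
E(R_Bellamy) = R_f + β × MRP = 1.1754% + 2.1536 × 6.7231% = 15.65%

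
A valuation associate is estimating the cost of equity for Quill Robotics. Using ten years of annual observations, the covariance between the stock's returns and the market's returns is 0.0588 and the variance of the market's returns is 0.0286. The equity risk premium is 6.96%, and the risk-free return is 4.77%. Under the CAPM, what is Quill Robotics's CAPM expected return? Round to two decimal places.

β = Cov(R_i, R_m) / Var(R_m) = 0.0588 / 0.0286 = 2.0559
E(R) = R_f + β × MRP = 4.77% + 2.0559 × 6.96% = 19.08%

19.08%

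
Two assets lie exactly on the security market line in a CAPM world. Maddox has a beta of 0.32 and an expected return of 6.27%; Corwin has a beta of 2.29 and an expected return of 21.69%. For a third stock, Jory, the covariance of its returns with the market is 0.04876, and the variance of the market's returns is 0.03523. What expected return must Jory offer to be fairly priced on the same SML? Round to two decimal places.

MRP = (21.69% − 6.27%) / (2.29 − 0.32) = 7.8274%
R_f = 6.27% − 0.32 × 7.8274% = 3.7652%
β_Jory = Cov / Var(R_m) = 0.04876 / 0.03523 = 1.3840
E(R_Jory) = R_f + β × MRP = 3.7652% + 1.3840 × 7.8274% = 14.60%

14.60%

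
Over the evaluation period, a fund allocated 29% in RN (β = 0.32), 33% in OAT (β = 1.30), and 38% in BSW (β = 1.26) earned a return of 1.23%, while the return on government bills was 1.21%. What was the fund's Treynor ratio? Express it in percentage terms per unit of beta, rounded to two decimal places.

0.02%

β_P = 0.29×0.32 + 0.33×1.30 + 0.38×1.26 = 1.0006
Treynor = (R_P − R_f) / β_P = (1.23% − 1.21%) / 1.0006 = 0.02% / 1.0006 = 0.02%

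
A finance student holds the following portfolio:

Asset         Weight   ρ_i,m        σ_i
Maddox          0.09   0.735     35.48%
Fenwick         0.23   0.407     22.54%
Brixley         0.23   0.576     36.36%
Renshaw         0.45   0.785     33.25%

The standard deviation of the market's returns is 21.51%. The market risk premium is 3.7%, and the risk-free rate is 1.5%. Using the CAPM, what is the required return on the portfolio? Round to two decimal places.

β_Maddox = 0.735 × 35.48% / 21.51% = 1.2124
β_Fenwick = 0.407 × 22.54% / 21.51% = 0.4265
β_Brixley = 0.576 × 36.36% / 21.51% = 0.9737
β_Renshaw = 0.785 × 33.25% / 21.51% = 1.2134
β_P = Σ w_i β_i = 0.09×1.2124 + 0.23×0.4265 + 0.23×0.9737 + 0.45×1.2134 = 0.9772
E(R_P) = R_f + β_P × MRP = 1.5% + 0.9772 × 3.7% = 5.12%

5.12%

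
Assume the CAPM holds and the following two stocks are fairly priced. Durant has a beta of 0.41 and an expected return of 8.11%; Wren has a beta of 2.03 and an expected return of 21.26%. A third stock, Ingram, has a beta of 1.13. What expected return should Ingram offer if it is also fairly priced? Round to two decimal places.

MRP (SML slope) = (21.26% − 8.11%) / (2.03 − 0.41) = 13.15% / 1.62 = 8.1173%
R_f (intercept) = 8.11% − 0.41 × 8.1173% = 4.7819%
E(R_Ingram) = R_f + β × MRP = 4.7819% + 1.13 × 8.1173% = 13.95%

13.95%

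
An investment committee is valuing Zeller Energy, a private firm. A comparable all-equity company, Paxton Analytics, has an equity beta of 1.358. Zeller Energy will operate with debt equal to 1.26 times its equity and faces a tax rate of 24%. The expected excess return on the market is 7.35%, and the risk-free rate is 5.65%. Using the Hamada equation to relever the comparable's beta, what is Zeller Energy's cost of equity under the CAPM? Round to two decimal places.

β_L = β_U × [1 + (1 − t)(D/E)] = 1.358 × [1 + (1 − 0.24) × 1.26]
    = 1.358 × [1 + 0.76 × 1.26] = 1.358 × 1.9576 = 2.6584
E(R) = R_f + β_L × MRP = 5.65% + 2.6584 × 7.35% = 25.19%

25.19%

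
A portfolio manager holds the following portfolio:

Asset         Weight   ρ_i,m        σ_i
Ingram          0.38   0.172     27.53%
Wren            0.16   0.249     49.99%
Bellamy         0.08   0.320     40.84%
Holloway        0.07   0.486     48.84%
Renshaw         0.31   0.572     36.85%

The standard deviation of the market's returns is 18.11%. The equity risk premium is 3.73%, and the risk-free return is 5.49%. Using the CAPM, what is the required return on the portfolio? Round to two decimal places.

β_Ingram = 0.172 × 27.53% / 18.11% = 0.2615
β_Wren = 0.249 × 49.99% / 18.11% = 0.6873
β_Bellamy = 0.320 × 40.84% / 18.11% = 0.7216
β_Holloway = 0.486 × 48.84% / 18.11% = 1.3107
β_Renshaw = 0.572 × 36.85% / 18.11% = 1.1639
β_P = Σ w_i β_i = 0.38×0.2615 + 0.16×0.6873 + 0.08×0.7216 + 0.07×1.3107 + 0.31×1.1639 = 0.7196
E(R_P) = R_f + β_P × MRP = 5.49% + 0.7196 × 3.73% = 8.17%

8.17%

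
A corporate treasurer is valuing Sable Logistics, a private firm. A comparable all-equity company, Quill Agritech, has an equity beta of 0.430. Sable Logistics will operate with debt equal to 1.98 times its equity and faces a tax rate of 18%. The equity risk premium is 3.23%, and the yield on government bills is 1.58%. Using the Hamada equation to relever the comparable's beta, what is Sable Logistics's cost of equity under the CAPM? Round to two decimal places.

β_L = β_U × [1 + (1 − t)(D/E)] = 0.430 × [1 + (1 − 0.18) × 1.98]
    = 0.430 × [1 + 0.82 × 1.98] = 0.430 × 2.6236 = 1.1281
E(R) = R_f + β_L × MRP = 1.58% + 1.1281 × 3.23% = 5.22%

5.22%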